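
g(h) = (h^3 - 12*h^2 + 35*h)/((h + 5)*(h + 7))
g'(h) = (3*h^2 - 24*h + 35)/((h + 5)*(h + 7)) - (h^3 - 12*h^2 + 35*h)/((h + 5)*(h + 7)^2) - (h^3 - 12*h^2 + 35*h)/((h + 5)^2*(h + 7)) = (h^4 + 24*h^3 - 74*h^2 - 840*h + 1225)/(h^4 + 24*h^3 + 214*h^2 + 840*h + 1225)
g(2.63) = 0.37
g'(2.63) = -0.19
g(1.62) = 0.52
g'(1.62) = -0.07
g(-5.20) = 1797.47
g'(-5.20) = 7319.52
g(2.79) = 0.34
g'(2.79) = -0.19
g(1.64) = 0.51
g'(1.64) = -0.07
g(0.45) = 0.33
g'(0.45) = 0.51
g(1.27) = 0.52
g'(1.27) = 0.03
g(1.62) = 0.52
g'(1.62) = -0.07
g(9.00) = 0.32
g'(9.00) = 0.23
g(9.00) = 0.32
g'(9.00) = 0.23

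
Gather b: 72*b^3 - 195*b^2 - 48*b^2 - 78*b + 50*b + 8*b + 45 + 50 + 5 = 72*b^3 - 243*b^2 - 20*b + 100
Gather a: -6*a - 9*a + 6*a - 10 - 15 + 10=-9*a - 15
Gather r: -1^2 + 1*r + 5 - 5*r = 4 - 4*r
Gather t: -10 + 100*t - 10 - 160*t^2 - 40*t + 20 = -160*t^2 + 60*t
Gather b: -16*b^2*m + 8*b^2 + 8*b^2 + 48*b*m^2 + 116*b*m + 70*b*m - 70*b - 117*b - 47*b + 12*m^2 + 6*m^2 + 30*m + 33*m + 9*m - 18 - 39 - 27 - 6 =b^2*(16 - 16*m) + b*(48*m^2 + 186*m - 234) + 18*m^2 + 72*m - 90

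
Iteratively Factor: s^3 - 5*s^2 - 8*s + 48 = (s - 4)*(s^2 - s - 12) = (s - 4)^2*(s + 3)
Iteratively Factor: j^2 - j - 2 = (j + 1)*(j - 2)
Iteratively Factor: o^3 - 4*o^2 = (o)*(o^2 - 4*o) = o^2*(o - 4)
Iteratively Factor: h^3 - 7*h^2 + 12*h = (h - 4)*(h^2 - 3*h) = (h - 4)*(h - 3)*(h)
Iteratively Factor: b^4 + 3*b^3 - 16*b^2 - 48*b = (b + 4)*(b^3 - b^2 - 12*b) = (b - 4)*(b + 4)*(b^2 + 3*b) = b*(b - 4)*(b + 4)*(b + 3)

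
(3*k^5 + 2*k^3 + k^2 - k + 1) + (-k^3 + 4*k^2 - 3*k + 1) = 3*k^5 + k^3 + 5*k^2 - 4*k + 2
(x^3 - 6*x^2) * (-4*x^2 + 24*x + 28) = -4*x^5 + 48*x^4 - 116*x^3 - 168*x^2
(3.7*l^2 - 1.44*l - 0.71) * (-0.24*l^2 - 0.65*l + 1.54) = -0.888*l^4 - 2.0594*l^3 + 6.8044*l^2 - 1.7561*l - 1.0934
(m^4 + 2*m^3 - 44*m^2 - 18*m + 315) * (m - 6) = m^5 - 4*m^4 - 56*m^3 + 246*m^2 + 423*m - 1890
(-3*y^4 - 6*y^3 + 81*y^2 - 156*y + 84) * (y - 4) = -3*y^5 + 6*y^4 + 105*y^3 - 480*y^2 + 708*y - 336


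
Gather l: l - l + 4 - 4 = 0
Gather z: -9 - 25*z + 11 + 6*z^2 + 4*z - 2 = 6*z^2 - 21*z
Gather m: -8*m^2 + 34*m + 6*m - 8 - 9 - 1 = -8*m^2 + 40*m - 18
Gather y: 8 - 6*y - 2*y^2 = -2*y^2 - 6*y + 8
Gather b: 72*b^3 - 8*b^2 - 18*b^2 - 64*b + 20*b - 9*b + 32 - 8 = 72*b^3 - 26*b^2 - 53*b + 24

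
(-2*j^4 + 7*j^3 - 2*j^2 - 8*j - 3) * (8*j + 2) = -16*j^5 + 52*j^4 - 2*j^3 - 68*j^2 - 40*j - 6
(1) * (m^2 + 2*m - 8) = m^2 + 2*m - 8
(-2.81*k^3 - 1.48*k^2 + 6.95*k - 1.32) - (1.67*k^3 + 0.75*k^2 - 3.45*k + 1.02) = -4.48*k^3 - 2.23*k^2 + 10.4*k - 2.34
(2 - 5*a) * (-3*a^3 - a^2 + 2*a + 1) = 15*a^4 - a^3 - 12*a^2 - a + 2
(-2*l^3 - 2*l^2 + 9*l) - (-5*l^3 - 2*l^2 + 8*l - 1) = 3*l^3 + l + 1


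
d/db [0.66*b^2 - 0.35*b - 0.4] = 1.32*b - 0.35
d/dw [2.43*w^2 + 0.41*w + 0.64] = 4.86*w + 0.41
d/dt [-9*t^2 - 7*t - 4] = -18*t - 7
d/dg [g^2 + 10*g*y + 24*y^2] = 2*g + 10*y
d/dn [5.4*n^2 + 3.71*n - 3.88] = 10.8*n + 3.71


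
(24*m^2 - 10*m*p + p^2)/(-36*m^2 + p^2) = (-4*m + p)/(6*m + p)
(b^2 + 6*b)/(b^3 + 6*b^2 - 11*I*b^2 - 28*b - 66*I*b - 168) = b/(b^2 - 11*I*b - 28)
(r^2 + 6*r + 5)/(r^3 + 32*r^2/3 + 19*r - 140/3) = 3*(r + 1)/(3*r^2 + 17*r - 28)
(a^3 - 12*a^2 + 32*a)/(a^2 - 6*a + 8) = a*(a - 8)/(a - 2)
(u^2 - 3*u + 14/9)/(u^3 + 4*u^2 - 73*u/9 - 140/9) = (3*u - 2)/(3*u^2 + 19*u + 20)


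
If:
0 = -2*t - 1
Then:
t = -1/2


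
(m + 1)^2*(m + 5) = m^3 + 7*m^2 + 11*m + 5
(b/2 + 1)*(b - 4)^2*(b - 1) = b^4/2 - 7*b^3/2 + 3*b^2 + 16*b - 16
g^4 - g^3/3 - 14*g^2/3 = g^2*(g - 7/3)*(g + 2)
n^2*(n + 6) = n^3 + 6*n^2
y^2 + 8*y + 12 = (y + 2)*(y + 6)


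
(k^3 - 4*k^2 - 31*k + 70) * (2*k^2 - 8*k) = 2*k^5 - 16*k^4 - 30*k^3 + 388*k^2 - 560*k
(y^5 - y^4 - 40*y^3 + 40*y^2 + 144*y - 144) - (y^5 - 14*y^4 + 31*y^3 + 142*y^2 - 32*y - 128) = 13*y^4 - 71*y^3 - 102*y^2 + 176*y - 16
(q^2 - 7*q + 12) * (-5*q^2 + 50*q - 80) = -5*q^4 + 85*q^3 - 490*q^2 + 1160*q - 960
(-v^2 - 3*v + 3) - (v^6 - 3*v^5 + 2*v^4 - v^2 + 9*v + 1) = -v^6 + 3*v^5 - 2*v^4 - 12*v + 2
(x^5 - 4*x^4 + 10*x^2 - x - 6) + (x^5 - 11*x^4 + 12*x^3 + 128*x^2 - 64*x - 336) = 2*x^5 - 15*x^4 + 12*x^3 + 138*x^2 - 65*x - 342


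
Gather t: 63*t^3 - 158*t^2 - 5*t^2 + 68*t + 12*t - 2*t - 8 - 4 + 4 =63*t^3 - 163*t^2 + 78*t - 8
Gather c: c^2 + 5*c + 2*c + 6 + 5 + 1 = c^2 + 7*c + 12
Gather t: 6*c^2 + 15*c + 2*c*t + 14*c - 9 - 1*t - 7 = 6*c^2 + 29*c + t*(2*c - 1) - 16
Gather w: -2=-2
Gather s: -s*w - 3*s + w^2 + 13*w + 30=s*(-w - 3) + w^2 + 13*w + 30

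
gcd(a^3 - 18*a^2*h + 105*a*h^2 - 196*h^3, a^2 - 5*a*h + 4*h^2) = a - 4*h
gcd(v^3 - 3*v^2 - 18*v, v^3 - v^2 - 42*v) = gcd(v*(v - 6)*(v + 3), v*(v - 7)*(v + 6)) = v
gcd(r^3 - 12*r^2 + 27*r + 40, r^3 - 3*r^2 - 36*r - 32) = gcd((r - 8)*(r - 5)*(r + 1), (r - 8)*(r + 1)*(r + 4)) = r^2 - 7*r - 8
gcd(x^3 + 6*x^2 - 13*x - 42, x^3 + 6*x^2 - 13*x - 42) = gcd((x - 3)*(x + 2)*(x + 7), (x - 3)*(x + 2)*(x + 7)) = x^3 + 6*x^2 - 13*x - 42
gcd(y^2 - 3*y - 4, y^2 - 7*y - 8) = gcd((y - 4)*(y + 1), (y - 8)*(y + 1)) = y + 1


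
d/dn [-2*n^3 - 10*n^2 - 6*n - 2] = -6*n^2 - 20*n - 6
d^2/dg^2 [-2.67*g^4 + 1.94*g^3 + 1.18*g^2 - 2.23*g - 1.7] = -32.04*g^2 + 11.64*g + 2.36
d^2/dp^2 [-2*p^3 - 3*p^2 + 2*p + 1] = -12*p - 6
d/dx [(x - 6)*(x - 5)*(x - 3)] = 3*x^2 - 28*x + 63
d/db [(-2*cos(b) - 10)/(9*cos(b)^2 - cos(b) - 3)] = 2*(9*sin(b)^2 - 90*cos(b) - 7)*sin(b)/(-9*cos(b)^2 + cos(b) + 3)^2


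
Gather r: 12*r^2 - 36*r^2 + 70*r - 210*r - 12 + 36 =-24*r^2 - 140*r + 24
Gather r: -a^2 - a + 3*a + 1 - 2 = -a^2 + 2*a - 1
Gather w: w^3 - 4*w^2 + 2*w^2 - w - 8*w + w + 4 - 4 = w^3 - 2*w^2 - 8*w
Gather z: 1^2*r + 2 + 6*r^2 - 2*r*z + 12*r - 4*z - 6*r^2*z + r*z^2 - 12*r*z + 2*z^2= 6*r^2 + 13*r + z^2*(r + 2) + z*(-6*r^2 - 14*r - 4) + 2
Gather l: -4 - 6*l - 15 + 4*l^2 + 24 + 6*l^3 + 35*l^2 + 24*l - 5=6*l^3 + 39*l^2 + 18*l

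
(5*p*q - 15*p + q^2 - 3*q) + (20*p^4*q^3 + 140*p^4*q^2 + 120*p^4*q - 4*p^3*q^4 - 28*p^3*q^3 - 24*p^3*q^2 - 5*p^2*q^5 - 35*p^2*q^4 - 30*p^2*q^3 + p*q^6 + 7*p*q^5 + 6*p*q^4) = 20*p^4*q^3 + 140*p^4*q^2 + 120*p^4*q - 4*p^3*q^4 - 28*p^3*q^3 - 24*p^3*q^2 - 5*p^2*q^5 - 35*p^2*q^4 - 30*p^2*q^3 + p*q^6 + 7*p*q^5 + 6*p*q^4 + 5*p*q - 15*p + q^2 - 3*q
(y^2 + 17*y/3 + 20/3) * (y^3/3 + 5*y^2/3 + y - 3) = y^5/3 + 32*y^4/9 + 38*y^3/3 + 124*y^2/9 - 31*y/3 - 20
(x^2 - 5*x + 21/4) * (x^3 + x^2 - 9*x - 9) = x^5 - 4*x^4 - 35*x^3/4 + 165*x^2/4 - 9*x/4 - 189/4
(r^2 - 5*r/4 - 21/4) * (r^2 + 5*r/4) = r^4 - 109*r^2/16 - 105*r/16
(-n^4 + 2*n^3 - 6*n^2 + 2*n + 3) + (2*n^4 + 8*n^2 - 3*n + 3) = n^4 + 2*n^3 + 2*n^2 - n + 6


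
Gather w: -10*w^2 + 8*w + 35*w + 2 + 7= -10*w^2 + 43*w + 9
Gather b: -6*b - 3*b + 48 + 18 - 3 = 63 - 9*b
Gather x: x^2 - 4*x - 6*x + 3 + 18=x^2 - 10*x + 21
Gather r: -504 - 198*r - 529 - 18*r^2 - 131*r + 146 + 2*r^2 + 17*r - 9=-16*r^2 - 312*r - 896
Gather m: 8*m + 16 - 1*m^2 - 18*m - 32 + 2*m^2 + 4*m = m^2 - 6*m - 16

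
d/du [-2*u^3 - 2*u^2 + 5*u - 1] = -6*u^2 - 4*u + 5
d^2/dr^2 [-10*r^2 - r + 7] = -20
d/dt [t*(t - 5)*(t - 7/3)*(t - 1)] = 4*t^3 - 25*t^2 + 38*t - 35/3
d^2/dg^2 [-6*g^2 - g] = -12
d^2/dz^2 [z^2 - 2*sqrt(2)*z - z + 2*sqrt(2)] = 2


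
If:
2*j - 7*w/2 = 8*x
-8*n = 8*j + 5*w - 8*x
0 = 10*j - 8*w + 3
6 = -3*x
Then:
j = 235/38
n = -53/4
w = 154/19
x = -2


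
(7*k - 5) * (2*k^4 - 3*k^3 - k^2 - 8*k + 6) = 14*k^5 - 31*k^4 + 8*k^3 - 51*k^2 + 82*k - 30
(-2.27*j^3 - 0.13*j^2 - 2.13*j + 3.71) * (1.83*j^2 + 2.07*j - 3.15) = -4.1541*j^5 - 4.9368*j^4 + 2.9835*j^3 + 2.7897*j^2 + 14.3892*j - 11.6865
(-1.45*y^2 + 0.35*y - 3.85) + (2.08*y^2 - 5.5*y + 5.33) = 0.63*y^2 - 5.15*y + 1.48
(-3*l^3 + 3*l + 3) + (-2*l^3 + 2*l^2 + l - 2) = -5*l^3 + 2*l^2 + 4*l + 1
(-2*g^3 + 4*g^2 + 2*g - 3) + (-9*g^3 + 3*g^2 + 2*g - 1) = -11*g^3 + 7*g^2 + 4*g - 4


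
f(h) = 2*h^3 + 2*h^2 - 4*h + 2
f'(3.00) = 62.00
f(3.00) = 62.00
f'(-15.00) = 1286.00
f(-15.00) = -6238.00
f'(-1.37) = 1.78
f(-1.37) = 6.09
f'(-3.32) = 48.85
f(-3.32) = -35.86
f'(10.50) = 699.50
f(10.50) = 2495.75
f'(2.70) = 50.54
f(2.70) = 45.15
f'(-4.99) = 125.44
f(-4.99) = -176.74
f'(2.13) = 31.74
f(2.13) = 21.88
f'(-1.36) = 1.66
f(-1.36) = 6.11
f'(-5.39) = 148.75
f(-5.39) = -231.52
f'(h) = 6*h^2 + 4*h - 4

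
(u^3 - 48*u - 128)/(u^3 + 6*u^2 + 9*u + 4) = (u^2 - 4*u - 32)/(u^2 + 2*u + 1)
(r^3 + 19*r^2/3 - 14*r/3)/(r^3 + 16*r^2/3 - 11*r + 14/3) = r/(r - 1)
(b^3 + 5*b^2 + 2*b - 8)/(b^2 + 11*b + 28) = (b^2 + b - 2)/(b + 7)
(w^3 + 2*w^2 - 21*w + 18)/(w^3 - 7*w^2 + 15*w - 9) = (w + 6)/(w - 3)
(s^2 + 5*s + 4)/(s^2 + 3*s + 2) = (s + 4)/(s + 2)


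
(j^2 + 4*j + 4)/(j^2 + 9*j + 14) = (j + 2)/(j + 7)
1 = 1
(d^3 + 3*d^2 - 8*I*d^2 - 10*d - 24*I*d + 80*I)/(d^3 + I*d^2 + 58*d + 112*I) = (d^2 + 3*d - 10)/(d^2 + 9*I*d - 14)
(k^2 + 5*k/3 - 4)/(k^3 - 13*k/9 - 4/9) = 3*(k + 3)/(3*k^2 + 4*k + 1)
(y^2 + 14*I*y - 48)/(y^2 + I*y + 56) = (y + 6*I)/(y - 7*I)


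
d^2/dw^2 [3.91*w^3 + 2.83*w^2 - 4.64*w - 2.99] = 23.46*w + 5.66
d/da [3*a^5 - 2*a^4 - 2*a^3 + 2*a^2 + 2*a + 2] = 15*a^4 - 8*a^3 - 6*a^2 + 4*a + 2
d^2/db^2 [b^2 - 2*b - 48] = 2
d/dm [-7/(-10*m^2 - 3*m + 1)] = 7*(-20*m - 3)/(10*m^2 + 3*m - 1)^2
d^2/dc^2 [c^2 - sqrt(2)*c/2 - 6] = 2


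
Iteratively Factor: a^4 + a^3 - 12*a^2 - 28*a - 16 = (a + 2)*(a^3 - a^2 - 10*a - 8) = (a + 2)^2*(a^2 - 3*a - 4) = (a + 1)*(a + 2)^2*(a - 4)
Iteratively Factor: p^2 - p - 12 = (p - 4)*(p + 3)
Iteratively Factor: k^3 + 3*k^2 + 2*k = (k + 2)*(k^2 + k) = (k + 1)*(k + 2)*(k)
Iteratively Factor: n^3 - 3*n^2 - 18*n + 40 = (n + 4)*(n^2 - 7*n + 10) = (n - 5)*(n + 4)*(n - 2)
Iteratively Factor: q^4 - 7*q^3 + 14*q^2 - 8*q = (q - 1)*(q^3 - 6*q^2 + 8*q) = (q - 4)*(q - 1)*(q^2 - 2*q) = (q - 4)*(q - 2)*(q - 1)*(q)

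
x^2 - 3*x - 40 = (x - 8)*(x + 5)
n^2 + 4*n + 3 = (n + 1)*(n + 3)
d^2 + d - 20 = (d - 4)*(d + 5)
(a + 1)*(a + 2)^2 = a^3 + 5*a^2 + 8*a + 4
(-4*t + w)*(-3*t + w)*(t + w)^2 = 12*t^4 + 17*t^3*w - t^2*w^2 - 5*t*w^3 + w^4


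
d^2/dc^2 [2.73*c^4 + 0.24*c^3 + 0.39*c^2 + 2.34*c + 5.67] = 32.76*c^2 + 1.44*c + 0.78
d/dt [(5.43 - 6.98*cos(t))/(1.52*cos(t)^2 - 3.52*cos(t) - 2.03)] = (-10.6096*cos(t)^2 + 16.5072*cos(t) - 33.283)*sin(t)/(2.3104*cos(t)^4 - 10.7008*cos(t)^3 + 6.2192*cos(t)^2 + 14.2912*cos(t) + 4.1209)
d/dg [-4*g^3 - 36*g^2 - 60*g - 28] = -12*g^2 - 72*g - 60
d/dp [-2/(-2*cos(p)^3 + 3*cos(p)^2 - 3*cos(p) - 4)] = 24*(-2*cos(p) + cos(2*p) + 2)*sin(p)/(9*cos(p) - 3*cos(2*p) + cos(3*p) + 5)^2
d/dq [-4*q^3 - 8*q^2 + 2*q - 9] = -12*q^2 - 16*q + 2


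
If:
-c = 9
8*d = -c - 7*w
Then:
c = -9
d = 9/8 - 7*w/8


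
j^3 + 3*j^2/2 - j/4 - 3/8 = (j - 1/2)*(j + 1/2)*(j + 3/2)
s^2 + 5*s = s*(s + 5)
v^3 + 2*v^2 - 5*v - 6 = (v - 2)*(v + 1)*(v + 3)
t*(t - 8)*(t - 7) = t^3 - 15*t^2 + 56*t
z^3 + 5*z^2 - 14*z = z*(z - 2)*(z + 7)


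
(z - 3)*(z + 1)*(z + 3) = z^3 + z^2 - 9*z - 9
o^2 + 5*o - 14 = (o - 2)*(o + 7)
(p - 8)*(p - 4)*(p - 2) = p^3 - 14*p^2 + 56*p - 64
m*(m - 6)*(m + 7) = m^3 + m^2 - 42*m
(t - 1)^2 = t^2 - 2*t + 1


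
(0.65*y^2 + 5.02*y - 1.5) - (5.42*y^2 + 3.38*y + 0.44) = -4.77*y^2 + 1.64*y - 1.94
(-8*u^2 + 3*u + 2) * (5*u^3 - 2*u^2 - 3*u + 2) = -40*u^5 + 31*u^4 + 28*u^3 - 29*u^2 + 4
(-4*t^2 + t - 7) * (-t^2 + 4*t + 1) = 4*t^4 - 17*t^3 + 7*t^2 - 27*t - 7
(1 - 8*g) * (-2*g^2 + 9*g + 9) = 16*g^3 - 74*g^2 - 63*g + 9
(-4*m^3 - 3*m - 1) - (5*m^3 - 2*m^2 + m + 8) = -9*m^3 + 2*m^2 - 4*m - 9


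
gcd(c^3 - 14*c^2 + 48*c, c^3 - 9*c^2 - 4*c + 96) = c - 8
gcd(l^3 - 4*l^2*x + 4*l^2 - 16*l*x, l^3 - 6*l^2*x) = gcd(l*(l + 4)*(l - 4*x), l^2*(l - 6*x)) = l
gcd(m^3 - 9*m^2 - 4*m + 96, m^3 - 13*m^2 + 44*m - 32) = m^2 - 12*m + 32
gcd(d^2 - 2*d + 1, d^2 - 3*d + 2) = d - 1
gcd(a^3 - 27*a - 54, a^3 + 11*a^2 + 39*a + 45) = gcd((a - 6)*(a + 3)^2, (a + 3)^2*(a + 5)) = a^2 + 6*a + 9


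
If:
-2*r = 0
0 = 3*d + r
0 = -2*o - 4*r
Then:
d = 0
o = 0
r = 0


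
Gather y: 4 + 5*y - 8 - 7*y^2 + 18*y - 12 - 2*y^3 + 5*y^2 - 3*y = -2*y^3 - 2*y^2 + 20*y - 16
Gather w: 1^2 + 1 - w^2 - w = -w^2 - w + 2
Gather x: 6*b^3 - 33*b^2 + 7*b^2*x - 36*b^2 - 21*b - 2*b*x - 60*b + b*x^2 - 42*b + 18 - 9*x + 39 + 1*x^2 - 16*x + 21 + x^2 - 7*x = 6*b^3 - 69*b^2 - 123*b + x^2*(b + 2) + x*(7*b^2 - 2*b - 32) + 78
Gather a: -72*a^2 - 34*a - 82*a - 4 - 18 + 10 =-72*a^2 - 116*a - 12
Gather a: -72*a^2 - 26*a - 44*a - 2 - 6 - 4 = -72*a^2 - 70*a - 12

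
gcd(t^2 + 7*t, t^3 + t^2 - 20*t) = t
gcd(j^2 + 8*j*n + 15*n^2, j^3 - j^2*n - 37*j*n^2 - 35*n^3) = j + 5*n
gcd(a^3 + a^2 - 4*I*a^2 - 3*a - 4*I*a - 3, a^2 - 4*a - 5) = a + 1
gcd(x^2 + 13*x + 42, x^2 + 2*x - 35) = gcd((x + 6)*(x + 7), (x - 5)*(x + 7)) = x + 7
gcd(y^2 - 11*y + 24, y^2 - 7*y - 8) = y - 8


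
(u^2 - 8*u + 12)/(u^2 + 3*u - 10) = (u - 6)/(u + 5)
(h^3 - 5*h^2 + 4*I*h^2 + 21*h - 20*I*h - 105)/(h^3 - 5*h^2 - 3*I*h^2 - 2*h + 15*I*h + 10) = (h^2 + 4*I*h + 21)/(h^2 - 3*I*h - 2)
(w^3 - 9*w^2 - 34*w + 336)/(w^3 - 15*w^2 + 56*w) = (w + 6)/w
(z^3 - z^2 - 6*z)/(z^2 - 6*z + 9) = z*(z + 2)/(z - 3)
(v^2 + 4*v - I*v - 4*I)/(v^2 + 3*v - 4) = (v - I)/(v - 1)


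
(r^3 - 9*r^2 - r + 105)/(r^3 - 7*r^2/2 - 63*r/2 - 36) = 2*(r^2 - 12*r + 35)/(2*r^2 - 13*r - 24)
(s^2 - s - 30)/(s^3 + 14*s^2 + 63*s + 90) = (s - 6)/(s^2 + 9*s + 18)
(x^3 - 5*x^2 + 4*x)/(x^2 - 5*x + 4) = x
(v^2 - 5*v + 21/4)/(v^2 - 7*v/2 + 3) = (v - 7/2)/(v - 2)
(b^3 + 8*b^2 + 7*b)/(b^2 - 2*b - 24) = b*(b^2 + 8*b + 7)/(b^2 - 2*b - 24)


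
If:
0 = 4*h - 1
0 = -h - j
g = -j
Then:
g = 1/4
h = 1/4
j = -1/4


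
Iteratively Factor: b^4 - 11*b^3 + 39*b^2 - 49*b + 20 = (b - 4)*(b^3 - 7*b^2 + 11*b - 5) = (b - 4)*(b - 1)*(b^2 - 6*b + 5) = (b - 4)*(b - 1)^2*(b - 5)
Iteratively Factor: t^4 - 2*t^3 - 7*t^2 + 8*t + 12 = (t - 2)*(t^3 - 7*t - 6) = (t - 2)*(t + 1)*(t^2 - t - 6) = (t - 2)*(t + 1)*(t + 2)*(t - 3)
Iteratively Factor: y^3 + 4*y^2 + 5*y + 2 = (y + 1)*(y^2 + 3*y + 2) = (y + 1)*(y + 2)*(y + 1)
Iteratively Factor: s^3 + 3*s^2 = (s)*(s^2 + 3*s) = s*(s + 3)*(s)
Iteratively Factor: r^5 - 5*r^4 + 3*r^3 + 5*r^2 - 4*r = (r)*(r^4 - 5*r^3 + 3*r^2 + 5*r - 4) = r*(r - 1)*(r^3 - 4*r^2 - r + 4) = r*(r - 1)^2*(r^2 - 3*r - 4) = r*(r - 1)^2*(r + 1)*(r - 4)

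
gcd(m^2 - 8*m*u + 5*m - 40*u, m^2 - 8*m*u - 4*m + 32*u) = -m + 8*u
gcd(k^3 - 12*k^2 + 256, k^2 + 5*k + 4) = k + 4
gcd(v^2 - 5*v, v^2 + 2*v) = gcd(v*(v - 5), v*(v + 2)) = v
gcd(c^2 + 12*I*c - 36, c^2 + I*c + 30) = c + 6*I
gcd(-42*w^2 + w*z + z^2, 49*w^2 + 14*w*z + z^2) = 7*w + z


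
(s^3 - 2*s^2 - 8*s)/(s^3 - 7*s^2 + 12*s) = (s + 2)/(s - 3)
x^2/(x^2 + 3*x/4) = 4*x/(4*x + 3)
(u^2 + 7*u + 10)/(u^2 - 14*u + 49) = (u^2 + 7*u + 10)/(u^2 - 14*u + 49)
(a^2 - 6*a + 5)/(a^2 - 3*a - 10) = (a - 1)/(a + 2)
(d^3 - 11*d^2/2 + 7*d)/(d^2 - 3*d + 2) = d*(2*d - 7)/(2*(d - 1))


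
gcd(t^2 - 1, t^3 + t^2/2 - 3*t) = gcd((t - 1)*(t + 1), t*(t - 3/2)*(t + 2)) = 1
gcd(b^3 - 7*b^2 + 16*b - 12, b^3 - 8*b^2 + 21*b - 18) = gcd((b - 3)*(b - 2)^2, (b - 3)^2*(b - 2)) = b^2 - 5*b + 6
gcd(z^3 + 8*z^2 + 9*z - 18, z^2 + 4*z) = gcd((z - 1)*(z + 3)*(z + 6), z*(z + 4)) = 1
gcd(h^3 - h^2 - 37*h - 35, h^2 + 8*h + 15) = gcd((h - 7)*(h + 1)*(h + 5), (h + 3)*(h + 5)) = h + 5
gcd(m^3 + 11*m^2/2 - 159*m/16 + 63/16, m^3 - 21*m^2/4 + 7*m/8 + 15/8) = m - 3/4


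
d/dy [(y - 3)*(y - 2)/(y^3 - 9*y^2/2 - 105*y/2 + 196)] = 4*(-y^4 + 10*y^3 - 93*y^2 + 446*y - 665)/(4*y^6 - 36*y^5 - 339*y^4 + 3458*y^3 + 3969*y^2 - 82320*y + 153664)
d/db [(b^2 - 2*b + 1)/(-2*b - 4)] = (-b^2 - 4*b + 5)/(2*(b^2 + 4*b + 4))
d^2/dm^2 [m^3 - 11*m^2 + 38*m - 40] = 6*m - 22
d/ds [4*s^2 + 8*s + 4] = 8*s + 8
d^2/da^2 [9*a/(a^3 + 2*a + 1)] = 18*(a*(3*a^2 + 2)^2 - 2*(3*a^2 + 1)*(a^3 + 2*a + 1))/(a^3 + 2*a + 1)^3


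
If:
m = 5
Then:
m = 5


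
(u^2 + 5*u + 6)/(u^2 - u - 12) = (u + 2)/(u - 4)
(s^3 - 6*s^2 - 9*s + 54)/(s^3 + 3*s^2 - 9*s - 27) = (s - 6)/(s + 3)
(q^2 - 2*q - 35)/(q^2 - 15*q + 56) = (q + 5)/(q - 8)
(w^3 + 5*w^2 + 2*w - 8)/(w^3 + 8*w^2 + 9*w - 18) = (w^2 + 6*w + 8)/(w^2 + 9*w + 18)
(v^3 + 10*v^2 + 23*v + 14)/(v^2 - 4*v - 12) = (v^2 + 8*v + 7)/(v - 6)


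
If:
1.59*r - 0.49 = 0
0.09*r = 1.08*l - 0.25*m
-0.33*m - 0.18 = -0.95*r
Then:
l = 0.10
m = 0.34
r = 0.31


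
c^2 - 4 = (c - 2)*(c + 2)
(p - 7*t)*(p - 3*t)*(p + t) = p^3 - 9*p^2*t + 11*p*t^2 + 21*t^3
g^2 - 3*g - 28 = (g - 7)*(g + 4)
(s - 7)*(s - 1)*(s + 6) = s^3 - 2*s^2 - 41*s + 42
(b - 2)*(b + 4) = b^2 + 2*b - 8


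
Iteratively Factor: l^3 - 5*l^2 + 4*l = (l - 1)*(l^2 - 4*l) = l*(l - 1)*(l - 4)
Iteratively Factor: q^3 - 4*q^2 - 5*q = (q - 5)*(q^2 + q) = q*(q - 5)*(q + 1)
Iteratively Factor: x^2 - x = (x)*(x - 1)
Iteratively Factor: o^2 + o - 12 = (o + 4)*(o - 3)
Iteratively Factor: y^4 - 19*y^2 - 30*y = (y)*(y^3 - 19*y - 30) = y*(y - 5)*(y^2 + 5*y + 6) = y*(y - 5)*(y + 2)*(y + 3)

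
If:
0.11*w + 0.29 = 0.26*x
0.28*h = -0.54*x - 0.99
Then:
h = -1.92857142857143*x - 3.53571428571429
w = 2.36363636363636*x - 2.63636363636364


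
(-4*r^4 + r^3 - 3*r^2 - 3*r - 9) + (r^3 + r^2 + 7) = -4*r^4 + 2*r^3 - 2*r^2 - 3*r - 2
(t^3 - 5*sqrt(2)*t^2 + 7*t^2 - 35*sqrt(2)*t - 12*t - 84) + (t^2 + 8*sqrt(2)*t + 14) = t^3 - 5*sqrt(2)*t^2 + 8*t^2 - 27*sqrt(2)*t - 12*t - 70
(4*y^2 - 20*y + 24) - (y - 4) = 4*y^2 - 21*y + 28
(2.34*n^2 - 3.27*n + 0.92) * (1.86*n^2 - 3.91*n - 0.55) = 4.3524*n^4 - 15.2316*n^3 + 13.2099*n^2 - 1.7987*n - 0.506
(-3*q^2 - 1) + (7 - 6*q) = -3*q^2 - 6*q + 6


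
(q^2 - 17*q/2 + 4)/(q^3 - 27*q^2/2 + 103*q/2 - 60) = (2*q - 1)/(2*q^2 - 11*q + 15)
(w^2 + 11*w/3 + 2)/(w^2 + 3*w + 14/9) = 3*(w + 3)/(3*w + 7)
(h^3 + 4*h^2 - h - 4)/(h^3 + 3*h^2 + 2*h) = (h^2 + 3*h - 4)/(h*(h + 2))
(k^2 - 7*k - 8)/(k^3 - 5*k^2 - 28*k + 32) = (k + 1)/(k^2 + 3*k - 4)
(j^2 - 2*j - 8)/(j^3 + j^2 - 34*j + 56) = (j + 2)/(j^2 + 5*j - 14)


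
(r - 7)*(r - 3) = r^2 - 10*r + 21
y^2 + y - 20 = (y - 4)*(y + 5)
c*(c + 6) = c^2 + 6*c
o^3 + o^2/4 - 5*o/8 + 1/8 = (o - 1/2)*(o - 1/4)*(o + 1)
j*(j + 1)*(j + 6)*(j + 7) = j^4 + 14*j^3 + 55*j^2 + 42*j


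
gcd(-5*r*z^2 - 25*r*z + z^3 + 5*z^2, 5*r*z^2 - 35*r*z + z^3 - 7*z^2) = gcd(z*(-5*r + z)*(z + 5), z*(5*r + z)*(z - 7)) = z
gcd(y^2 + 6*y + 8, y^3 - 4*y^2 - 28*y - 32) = y + 2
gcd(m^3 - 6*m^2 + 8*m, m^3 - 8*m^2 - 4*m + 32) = m - 2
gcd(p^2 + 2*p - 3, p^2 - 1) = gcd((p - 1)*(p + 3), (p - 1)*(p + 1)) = p - 1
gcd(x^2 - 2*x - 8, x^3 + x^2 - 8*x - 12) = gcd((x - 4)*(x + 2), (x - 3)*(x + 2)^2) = x + 2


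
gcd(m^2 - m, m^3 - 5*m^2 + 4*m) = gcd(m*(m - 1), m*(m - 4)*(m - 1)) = m^2 - m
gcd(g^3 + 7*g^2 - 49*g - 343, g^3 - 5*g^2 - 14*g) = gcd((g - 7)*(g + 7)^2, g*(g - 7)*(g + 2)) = g - 7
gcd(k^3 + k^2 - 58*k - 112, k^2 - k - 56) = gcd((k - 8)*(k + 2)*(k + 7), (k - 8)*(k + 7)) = k^2 - k - 56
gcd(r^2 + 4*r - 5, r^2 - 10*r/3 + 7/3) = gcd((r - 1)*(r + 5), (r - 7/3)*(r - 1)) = r - 1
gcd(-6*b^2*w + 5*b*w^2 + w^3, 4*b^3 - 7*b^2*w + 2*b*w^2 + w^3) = -b + w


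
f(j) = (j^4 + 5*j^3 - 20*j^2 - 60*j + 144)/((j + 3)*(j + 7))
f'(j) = (4*j^3 + 15*j^2 - 40*j - 60)/((j + 3)*(j + 7)) - (j^4 + 5*j^3 - 20*j^2 - 60*j + 144)/((j + 3)*(j + 7)^2) - (j^4 + 5*j^3 - 20*j^2 - 60*j + 144)/((j + 3)^2*(j + 7)) = (2*j^5 + 35*j^4 + 184*j^3 + 175*j^2 - 1128*j - 2700)/(j^4 + 20*j^3 + 142*j^2 + 420*j + 441)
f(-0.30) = 8.85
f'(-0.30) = -7.18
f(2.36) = -0.24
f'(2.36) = -0.29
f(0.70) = 3.30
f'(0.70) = -4.11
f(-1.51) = 21.64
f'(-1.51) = -15.92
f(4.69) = 4.70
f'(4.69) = 4.49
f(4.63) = 4.43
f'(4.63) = 4.37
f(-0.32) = 8.99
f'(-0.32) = -7.26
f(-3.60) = -17.39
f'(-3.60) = -68.86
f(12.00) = 90.95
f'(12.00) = 19.09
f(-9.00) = 165.00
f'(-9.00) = -6.75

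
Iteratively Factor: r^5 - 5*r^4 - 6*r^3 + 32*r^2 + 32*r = (r)*(r^4 - 5*r^3 - 6*r^2 + 32*r + 32) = r*(r + 1)*(r^3 - 6*r^2 + 32) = r*(r - 4)*(r + 1)*(r^2 - 2*r - 8) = r*(r - 4)*(r + 1)*(r + 2)*(r - 4)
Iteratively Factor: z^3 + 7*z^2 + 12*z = (z)*(z^2 + 7*z + 12) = z*(z + 3)*(z + 4)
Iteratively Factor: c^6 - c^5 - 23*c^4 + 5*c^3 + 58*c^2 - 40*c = (c - 5)*(c^5 + 4*c^4 - 3*c^3 - 10*c^2 + 8*c) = (c - 5)*(c + 4)*(c^4 - 3*c^2 + 2*c) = (c - 5)*(c - 1)*(c + 4)*(c^3 + c^2 - 2*c) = (c - 5)*(c - 1)*(c + 2)*(c + 4)*(c^2 - c) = c*(c - 5)*(c - 1)*(c + 2)*(c + 4)*(c - 1)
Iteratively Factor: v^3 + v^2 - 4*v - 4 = (v + 1)*(v^2 - 4) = (v - 2)*(v + 1)*(v + 2)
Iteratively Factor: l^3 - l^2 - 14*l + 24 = (l - 2)*(l^2 + l - 12) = (l - 3)*(l - 2)*(l + 4)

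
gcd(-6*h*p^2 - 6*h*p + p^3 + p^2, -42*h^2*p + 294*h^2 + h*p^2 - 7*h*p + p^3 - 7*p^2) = -6*h + p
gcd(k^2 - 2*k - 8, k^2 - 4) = k + 2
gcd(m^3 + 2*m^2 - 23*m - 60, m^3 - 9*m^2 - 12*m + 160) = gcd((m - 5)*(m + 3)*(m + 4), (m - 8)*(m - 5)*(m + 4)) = m^2 - m - 20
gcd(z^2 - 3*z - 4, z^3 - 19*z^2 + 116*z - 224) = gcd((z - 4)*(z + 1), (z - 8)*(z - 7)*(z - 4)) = z - 4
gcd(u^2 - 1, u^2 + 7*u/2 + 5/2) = u + 1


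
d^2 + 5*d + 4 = (d + 1)*(d + 4)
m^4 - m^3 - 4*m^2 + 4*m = m*(m - 2)*(m - 1)*(m + 2)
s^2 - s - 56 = (s - 8)*(s + 7)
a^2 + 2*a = a*(a + 2)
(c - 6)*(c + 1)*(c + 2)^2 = c^4 - c^3 - 22*c^2 - 44*c - 24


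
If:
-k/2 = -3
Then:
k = 6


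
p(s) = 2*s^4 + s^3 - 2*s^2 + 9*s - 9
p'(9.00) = 6048.00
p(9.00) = 13761.00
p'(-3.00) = -168.00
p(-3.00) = 81.00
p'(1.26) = 24.73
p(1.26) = 6.21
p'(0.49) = 8.70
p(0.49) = -4.84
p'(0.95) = 14.77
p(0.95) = 0.23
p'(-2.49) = -85.95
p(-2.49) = 17.63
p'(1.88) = 65.24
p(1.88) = 32.48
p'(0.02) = 8.92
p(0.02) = -8.82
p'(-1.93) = -29.62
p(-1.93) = -13.26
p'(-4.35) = -575.34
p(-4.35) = 547.81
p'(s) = 8*s^3 + 3*s^2 - 4*s + 9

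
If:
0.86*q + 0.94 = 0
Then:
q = -1.09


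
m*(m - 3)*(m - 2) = m^3 - 5*m^2 + 6*m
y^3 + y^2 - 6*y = y*(y - 2)*(y + 3)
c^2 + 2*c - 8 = (c - 2)*(c + 4)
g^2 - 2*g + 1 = (g - 1)^2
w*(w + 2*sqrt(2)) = w^2 + 2*sqrt(2)*w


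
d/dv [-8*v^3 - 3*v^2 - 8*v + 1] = -24*v^2 - 6*v - 8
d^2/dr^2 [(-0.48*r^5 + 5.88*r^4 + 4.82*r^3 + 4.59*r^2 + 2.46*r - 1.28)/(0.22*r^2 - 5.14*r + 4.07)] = (-0.139392*r^7 + 9.253728*r^6 - 199.807776*r^5 + 1264.91832*r^4 - 1870.485664*r^3 + 538.7877*r^2 + 474.525348*r + 189.649246)/(0.010648*r^6 - 0.746328*r^5 + 18.0279*r^4 - 163.41088*r^3 + 333.51615*r^2 - 255.430758*r + 67.419143)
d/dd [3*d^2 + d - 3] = 6*d + 1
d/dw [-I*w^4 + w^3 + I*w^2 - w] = -4*I*w^3 + 3*w^2 + 2*I*w - 1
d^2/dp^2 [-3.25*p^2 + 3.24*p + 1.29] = -6.50000000000000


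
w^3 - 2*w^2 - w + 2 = (w - 2)*(w - 1)*(w + 1)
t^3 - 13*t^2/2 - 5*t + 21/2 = (t - 7)*(t - 1)*(t + 3/2)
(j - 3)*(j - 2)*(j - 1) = j^3 - 6*j^2 + 11*j - 6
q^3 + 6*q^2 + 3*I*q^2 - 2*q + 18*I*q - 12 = (q + 6)*(q + I)*(q + 2*I)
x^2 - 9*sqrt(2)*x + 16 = (x - 8*sqrt(2))*(x - sqrt(2))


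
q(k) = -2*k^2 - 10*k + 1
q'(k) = -4*k - 10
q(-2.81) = 13.31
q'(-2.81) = 1.24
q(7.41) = -182.92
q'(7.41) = -39.64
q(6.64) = -153.58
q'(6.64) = -36.56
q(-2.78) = 13.34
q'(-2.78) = 1.12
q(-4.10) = 8.38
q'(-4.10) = 6.40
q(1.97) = -26.46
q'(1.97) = -17.88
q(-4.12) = 8.25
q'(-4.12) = 6.48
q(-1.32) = 10.72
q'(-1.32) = -4.72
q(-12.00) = -167.00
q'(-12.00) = 38.00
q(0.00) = 1.00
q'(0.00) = -10.00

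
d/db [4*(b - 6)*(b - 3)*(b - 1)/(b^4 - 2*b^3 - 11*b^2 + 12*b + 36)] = 4*(-b^3 + 16*b^2 - 51*b + 66)/(b^5 - 15*b^3 - 10*b^2 + 60*b + 72)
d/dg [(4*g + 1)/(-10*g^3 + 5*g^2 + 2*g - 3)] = 2*(40*g^3 + 5*g^2 - 5*g - 7)/(100*g^6 - 100*g^5 - 15*g^4 + 80*g^3 - 26*g^2 - 12*g + 9)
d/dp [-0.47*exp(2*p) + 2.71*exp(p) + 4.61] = (2.71 - 0.94*exp(p))*exp(p)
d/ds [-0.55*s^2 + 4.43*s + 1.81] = 4.43 - 1.1*s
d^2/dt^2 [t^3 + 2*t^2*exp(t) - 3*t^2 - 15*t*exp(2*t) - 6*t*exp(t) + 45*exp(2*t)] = 2*t^2*exp(t) - 60*t*exp(2*t) + 2*t*exp(t) + 6*t + 120*exp(2*t) - 8*exp(t) - 6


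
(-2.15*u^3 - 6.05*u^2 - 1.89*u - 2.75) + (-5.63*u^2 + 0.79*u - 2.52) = -2.15*u^3 - 11.68*u^2 - 1.1*u - 5.27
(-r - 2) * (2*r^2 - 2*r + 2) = -2*r^3 - 2*r^2 + 2*r - 4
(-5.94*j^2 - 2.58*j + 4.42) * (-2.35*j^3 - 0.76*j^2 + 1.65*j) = 13.959*j^5 + 10.5774*j^4 - 18.2272*j^3 - 7.6162*j^2 + 7.293*j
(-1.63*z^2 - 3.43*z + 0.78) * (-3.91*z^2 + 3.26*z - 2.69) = 6.3733*z^4 + 8.0975*z^3 - 9.8469*z^2 + 11.7695*z - 2.0982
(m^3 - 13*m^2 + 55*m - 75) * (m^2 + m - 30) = m^5 - 12*m^4 + 12*m^3 + 370*m^2 - 1725*m + 2250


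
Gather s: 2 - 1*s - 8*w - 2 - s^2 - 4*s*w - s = -s^2 + s*(-4*w - 2) - 8*w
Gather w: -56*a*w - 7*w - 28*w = w*(-56*a - 35)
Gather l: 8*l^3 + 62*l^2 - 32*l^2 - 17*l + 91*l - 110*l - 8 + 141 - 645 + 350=8*l^3 + 30*l^2 - 36*l - 162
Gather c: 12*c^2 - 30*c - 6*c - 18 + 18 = 12*c^2 - 36*c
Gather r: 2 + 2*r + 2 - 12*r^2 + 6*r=-12*r^2 + 8*r + 4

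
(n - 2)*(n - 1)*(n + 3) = n^3 - 7*n + 6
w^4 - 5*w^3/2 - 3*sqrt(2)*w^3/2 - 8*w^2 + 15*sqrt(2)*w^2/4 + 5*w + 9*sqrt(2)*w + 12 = (w - 4)*(w + 3/2)*(w - 2*sqrt(2))*(w + sqrt(2)/2)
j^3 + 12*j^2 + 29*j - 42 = (j - 1)*(j + 6)*(j + 7)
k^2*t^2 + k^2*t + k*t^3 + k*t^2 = t*(k + t)*(k*t + k)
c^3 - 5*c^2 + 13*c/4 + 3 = (c - 4)*(c - 3/2)*(c + 1/2)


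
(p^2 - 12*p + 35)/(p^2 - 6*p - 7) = (p - 5)/(p + 1)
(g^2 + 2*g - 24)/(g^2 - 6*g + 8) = (g + 6)/(g - 2)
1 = 1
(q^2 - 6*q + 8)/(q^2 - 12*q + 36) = (q^2 - 6*q + 8)/(q^2 - 12*q + 36)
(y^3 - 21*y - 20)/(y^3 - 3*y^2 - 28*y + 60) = (y^3 - 21*y - 20)/(y^3 - 3*y^2 - 28*y + 60)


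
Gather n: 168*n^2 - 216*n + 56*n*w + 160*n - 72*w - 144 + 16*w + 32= 168*n^2 + n*(56*w - 56) - 56*w - 112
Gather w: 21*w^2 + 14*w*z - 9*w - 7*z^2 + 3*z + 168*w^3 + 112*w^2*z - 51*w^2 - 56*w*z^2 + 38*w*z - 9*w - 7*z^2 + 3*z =168*w^3 + w^2*(112*z - 30) + w*(-56*z^2 + 52*z - 18) - 14*z^2 + 6*z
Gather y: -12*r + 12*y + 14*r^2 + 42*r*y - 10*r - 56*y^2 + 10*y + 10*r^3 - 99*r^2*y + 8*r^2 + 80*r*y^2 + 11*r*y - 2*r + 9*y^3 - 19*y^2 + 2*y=10*r^3 + 22*r^2 - 24*r + 9*y^3 + y^2*(80*r - 75) + y*(-99*r^2 + 53*r + 24)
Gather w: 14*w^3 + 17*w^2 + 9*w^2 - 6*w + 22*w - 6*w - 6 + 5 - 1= 14*w^3 + 26*w^2 + 10*w - 2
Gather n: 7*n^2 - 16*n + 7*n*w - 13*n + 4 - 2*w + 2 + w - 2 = 7*n^2 + n*(7*w - 29) - w + 4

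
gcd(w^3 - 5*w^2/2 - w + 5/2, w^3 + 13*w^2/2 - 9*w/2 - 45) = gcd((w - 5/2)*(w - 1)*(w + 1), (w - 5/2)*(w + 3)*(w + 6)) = w - 5/2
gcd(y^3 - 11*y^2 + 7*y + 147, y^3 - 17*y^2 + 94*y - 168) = y - 7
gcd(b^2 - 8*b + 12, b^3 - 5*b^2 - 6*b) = b - 6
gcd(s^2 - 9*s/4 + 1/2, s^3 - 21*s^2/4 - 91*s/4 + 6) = s - 1/4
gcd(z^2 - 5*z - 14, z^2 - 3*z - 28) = z - 7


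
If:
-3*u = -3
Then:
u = 1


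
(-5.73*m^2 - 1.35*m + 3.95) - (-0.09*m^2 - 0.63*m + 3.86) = -5.64*m^2 - 0.72*m + 0.0900000000000003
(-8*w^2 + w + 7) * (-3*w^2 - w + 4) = 24*w^4 + 5*w^3 - 54*w^2 - 3*w + 28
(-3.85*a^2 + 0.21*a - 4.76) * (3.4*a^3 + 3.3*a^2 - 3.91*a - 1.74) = -13.09*a^5 - 11.991*a^4 - 0.437499999999996*a^3 - 9.8301*a^2 + 18.2462*a + 8.2824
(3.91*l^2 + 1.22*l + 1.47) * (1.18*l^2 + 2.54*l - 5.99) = 4.6138*l^4 + 11.371*l^3 - 18.5875*l^2 - 3.574*l - 8.8053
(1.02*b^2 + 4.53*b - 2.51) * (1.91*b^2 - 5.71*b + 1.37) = 1.9482*b^4 + 2.8281*b^3 - 29.263*b^2 + 20.5382*b - 3.4387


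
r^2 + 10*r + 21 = (r + 3)*(r + 7)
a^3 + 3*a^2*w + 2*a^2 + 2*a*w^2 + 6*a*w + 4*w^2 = (a + 2)*(a + w)*(a + 2*w)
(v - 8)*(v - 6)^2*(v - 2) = v^4 - 22*v^3 + 172*v^2 - 552*v + 576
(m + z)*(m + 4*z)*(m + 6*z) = m^3 + 11*m^2*z + 34*m*z^2 + 24*z^3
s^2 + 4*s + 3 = (s + 1)*(s + 3)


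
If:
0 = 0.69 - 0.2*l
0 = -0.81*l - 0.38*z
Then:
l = 3.45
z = -7.35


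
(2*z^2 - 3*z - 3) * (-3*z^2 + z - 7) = -6*z^4 + 11*z^3 - 8*z^2 + 18*z + 21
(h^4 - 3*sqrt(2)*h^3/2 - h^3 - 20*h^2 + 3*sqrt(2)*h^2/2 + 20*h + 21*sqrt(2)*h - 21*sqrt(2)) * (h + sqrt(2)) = h^5 - h^4 - sqrt(2)*h^4/2 - 23*h^3 + sqrt(2)*h^3/2 + sqrt(2)*h^2 + 23*h^2 - sqrt(2)*h + 42*h - 42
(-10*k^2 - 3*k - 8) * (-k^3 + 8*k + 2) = 10*k^5 + 3*k^4 - 72*k^3 - 44*k^2 - 70*k - 16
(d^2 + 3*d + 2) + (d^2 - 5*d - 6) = 2*d^2 - 2*d - 4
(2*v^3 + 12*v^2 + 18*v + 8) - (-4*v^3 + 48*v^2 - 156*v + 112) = 6*v^3 - 36*v^2 + 174*v - 104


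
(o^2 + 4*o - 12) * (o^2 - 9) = o^4 + 4*o^3 - 21*o^2 - 36*o + 108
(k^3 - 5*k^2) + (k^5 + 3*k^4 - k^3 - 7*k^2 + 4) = k^5 + 3*k^4 - 12*k^2 + 4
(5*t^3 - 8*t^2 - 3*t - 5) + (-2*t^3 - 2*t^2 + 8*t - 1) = 3*t^3 - 10*t^2 + 5*t - 6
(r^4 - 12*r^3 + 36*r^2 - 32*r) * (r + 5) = r^5 - 7*r^4 - 24*r^3 + 148*r^2 - 160*r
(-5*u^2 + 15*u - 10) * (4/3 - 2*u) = 10*u^3 - 110*u^2/3 + 40*u - 40/3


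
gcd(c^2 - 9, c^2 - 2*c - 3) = c - 3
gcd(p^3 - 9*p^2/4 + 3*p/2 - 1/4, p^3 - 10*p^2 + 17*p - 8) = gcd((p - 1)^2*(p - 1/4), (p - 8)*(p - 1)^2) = p^2 - 2*p + 1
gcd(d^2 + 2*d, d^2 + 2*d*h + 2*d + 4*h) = d + 2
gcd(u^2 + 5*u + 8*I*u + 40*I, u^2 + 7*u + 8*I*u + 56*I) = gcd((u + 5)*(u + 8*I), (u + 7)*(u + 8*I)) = u + 8*I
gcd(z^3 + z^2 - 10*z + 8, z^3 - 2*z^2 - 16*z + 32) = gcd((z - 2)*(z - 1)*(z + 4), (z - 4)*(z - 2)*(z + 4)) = z^2 + 2*z - 8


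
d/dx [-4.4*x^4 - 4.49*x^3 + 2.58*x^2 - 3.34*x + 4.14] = -17.6*x^3 - 13.47*x^2 + 5.16*x - 3.34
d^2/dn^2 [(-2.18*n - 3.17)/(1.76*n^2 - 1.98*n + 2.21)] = (-(2.18*n + 3.17)*(3.52*n - 1.98)*(7.04*n - 3.96) + (23.0208*n + 2.5256)*(1.76*n^2 - 1.98*n + 2.21))/(1.76*n^2 - 1.98*n + 2.21)^3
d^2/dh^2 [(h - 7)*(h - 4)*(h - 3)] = 6*h - 28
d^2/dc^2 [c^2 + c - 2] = 2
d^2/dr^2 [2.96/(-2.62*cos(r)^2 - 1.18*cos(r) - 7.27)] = (81.274496*(1 - cos(r)^2)^2 + 27.453408*cos(r)^3 - 180.762464*cos(r)^2 - 80.299472*cos(r) + 23.243104)/(2.62*cos(r)^2 + 1.18*cos(r) + 7.27)^3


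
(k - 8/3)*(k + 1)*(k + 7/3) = k^3 + 2*k^2/3 - 59*k/9 - 56/9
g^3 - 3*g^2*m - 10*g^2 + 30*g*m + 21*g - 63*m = (g - 7)*(g - 3)*(g - 3*m)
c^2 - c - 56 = (c - 8)*(c + 7)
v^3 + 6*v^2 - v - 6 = (v - 1)*(v + 1)*(v + 6)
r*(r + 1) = r^2 + r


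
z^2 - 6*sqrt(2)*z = z*(z - 6*sqrt(2))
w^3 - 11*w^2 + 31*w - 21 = (w - 7)*(w - 3)*(w - 1)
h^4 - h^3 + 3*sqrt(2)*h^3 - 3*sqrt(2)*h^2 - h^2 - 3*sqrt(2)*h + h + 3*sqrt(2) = (h - 1)^2*(h + 1)*(h + 3*sqrt(2))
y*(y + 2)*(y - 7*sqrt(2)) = y^3 - 7*sqrt(2)*y^2 + 2*y^2 - 14*sqrt(2)*y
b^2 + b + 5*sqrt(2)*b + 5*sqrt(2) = (b + 1)*(b + 5*sqrt(2))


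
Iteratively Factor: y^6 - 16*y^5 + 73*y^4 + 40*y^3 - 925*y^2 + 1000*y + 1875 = (y - 5)*(y^5 - 11*y^4 + 18*y^3 + 130*y^2 - 275*y - 375) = (y - 5)*(y + 3)*(y^4 - 14*y^3 + 60*y^2 - 50*y - 125) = (y - 5)^2*(y + 3)*(y^3 - 9*y^2 + 15*y + 25) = (y - 5)^3*(y + 3)*(y^2 - 4*y - 5) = (y - 5)^3*(y + 1)*(y + 3)*(y - 5)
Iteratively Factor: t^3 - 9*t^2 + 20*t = (t - 5)*(t^2 - 4*t) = (t - 5)*(t - 4)*(t)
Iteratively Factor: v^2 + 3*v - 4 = (v + 4)*(v - 1)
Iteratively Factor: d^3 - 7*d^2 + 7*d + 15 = (d + 1)*(d^2 - 8*d + 15) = (d - 5)*(d + 1)*(d - 3)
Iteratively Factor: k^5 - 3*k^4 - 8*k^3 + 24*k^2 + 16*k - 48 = (k - 2)*(k^4 - k^3 - 10*k^2 + 4*k + 24) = (k - 2)^2*(k^3 + k^2 - 8*k - 12) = (k - 3)*(k - 2)^2*(k^2 + 4*k + 4) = (k - 3)*(k - 2)^2*(k + 2)*(k + 2)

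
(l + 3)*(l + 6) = l^2 + 9*l + 18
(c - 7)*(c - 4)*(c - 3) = c^3 - 14*c^2 + 61*c - 84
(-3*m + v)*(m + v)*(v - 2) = -3*m^2*v + 6*m^2 - 2*m*v^2 + 4*m*v + v^3 - 2*v^2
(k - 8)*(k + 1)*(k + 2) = k^3 - 5*k^2 - 22*k - 16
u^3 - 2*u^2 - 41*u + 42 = (u - 7)*(u - 1)*(u + 6)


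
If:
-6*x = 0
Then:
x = 0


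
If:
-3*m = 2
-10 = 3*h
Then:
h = -10/3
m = -2/3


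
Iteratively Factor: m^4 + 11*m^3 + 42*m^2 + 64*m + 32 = (m + 2)*(m^3 + 9*m^2 + 24*m + 16) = (m + 2)*(m + 4)*(m^2 + 5*m + 4) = (m + 1)*(m + 2)*(m + 4)*(m + 4)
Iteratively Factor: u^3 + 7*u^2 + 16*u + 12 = (u + 2)*(u^2 + 5*u + 6) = (u + 2)^2*(u + 3)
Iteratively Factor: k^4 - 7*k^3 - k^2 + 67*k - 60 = (k - 4)*(k^3 - 3*k^2 - 13*k + 15) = (k - 4)*(k + 3)*(k^2 - 6*k + 5) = (k - 4)*(k - 1)*(k + 3)*(k - 5)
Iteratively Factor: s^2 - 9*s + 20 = (s - 4)*(s - 5)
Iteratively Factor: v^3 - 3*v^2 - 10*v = (v)*(v^2 - 3*v - 10) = v*(v + 2)*(v - 5)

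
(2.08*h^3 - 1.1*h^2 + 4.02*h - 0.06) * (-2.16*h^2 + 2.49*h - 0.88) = -4.4928*h^5 + 7.5552*h^4 - 13.2526*h^3 + 11.1074*h^2 - 3.687*h + 0.0528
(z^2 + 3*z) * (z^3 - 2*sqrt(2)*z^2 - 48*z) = z^5 - 2*sqrt(2)*z^4 + 3*z^4 - 48*z^3 - 6*sqrt(2)*z^3 - 144*z^2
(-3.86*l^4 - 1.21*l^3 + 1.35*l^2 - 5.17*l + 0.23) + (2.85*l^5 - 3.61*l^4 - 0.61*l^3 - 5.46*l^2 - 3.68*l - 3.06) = 2.85*l^5 - 7.47*l^4 - 1.82*l^3 - 4.11*l^2 - 8.85*l - 2.83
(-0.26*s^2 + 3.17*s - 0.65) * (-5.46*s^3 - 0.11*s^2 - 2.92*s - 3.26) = 1.4196*s^5 - 17.2796*s^4 + 3.9595*s^3 - 8.3373*s^2 - 8.4362*s + 2.119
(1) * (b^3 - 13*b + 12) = b^3 - 13*b + 12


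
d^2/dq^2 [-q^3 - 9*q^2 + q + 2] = -6*q - 18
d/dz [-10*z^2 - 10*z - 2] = -20*z - 10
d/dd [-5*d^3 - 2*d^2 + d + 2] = -15*d^2 - 4*d + 1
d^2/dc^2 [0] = 0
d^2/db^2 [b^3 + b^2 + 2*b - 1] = 6*b + 2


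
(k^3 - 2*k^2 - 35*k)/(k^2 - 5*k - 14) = k*(k + 5)/(k + 2)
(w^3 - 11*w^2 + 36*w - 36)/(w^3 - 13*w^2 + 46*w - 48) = (w - 6)/(w - 8)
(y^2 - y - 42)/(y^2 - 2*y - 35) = (y + 6)/(y + 5)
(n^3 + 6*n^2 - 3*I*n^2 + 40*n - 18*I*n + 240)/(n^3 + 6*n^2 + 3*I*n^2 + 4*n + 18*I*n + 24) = (n^2 - 3*I*n + 40)/(n^2 + 3*I*n + 4)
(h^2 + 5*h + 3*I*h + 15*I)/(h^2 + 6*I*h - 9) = (h + 5)/(h + 3*I)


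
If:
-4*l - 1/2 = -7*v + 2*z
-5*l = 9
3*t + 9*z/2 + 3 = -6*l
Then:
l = -9/5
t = 13/5 - 3*z/2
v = 2*z/7 - 67/70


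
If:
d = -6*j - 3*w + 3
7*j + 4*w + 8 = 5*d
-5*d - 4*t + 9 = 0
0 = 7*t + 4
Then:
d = 79/35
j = -241/105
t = -4/7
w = 508/105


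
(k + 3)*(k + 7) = k^2 + 10*k + 21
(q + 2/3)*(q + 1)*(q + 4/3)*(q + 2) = q^4 + 5*q^3 + 80*q^2/9 + 20*q/3 + 16/9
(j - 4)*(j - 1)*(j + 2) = j^3 - 3*j^2 - 6*j + 8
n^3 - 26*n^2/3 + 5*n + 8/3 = (n - 8)*(n - 1)*(n + 1/3)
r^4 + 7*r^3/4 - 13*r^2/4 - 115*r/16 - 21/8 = (r - 2)*(r + 1/2)*(r + 3/2)*(r + 7/4)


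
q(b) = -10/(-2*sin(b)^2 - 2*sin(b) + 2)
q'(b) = -10*(4*sin(b)*cos(b) + 2*cos(b))/(-2*sin(b)^2 - 2*sin(b) + 2)^2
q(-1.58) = -5.00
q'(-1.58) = -0.05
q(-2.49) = -4.04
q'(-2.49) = -0.55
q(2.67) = -14.74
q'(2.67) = 73.84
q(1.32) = 5.51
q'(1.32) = -4.43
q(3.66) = -4.00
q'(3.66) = 0.03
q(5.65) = -4.03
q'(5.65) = 0.48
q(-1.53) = -5.00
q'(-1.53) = 0.20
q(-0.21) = -4.29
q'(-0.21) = -2.10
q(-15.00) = -4.07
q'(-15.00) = -0.76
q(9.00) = -11.96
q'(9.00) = 47.56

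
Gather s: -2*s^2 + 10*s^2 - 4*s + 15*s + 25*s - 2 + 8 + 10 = 8*s^2 + 36*s + 16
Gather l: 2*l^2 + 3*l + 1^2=2*l^2 + 3*l + 1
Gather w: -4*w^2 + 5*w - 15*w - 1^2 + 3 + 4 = -4*w^2 - 10*w + 6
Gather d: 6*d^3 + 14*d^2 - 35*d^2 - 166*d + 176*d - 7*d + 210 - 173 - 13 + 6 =6*d^3 - 21*d^2 + 3*d + 30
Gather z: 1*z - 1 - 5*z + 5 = 4 - 4*z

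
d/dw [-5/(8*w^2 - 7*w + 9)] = 5*(16*w - 7)/(8*w^2 - 7*w + 9)^2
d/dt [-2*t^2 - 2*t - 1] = -4*t - 2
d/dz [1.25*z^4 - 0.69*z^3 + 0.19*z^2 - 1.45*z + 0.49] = 5.0*z^3 - 2.07*z^2 + 0.38*z - 1.45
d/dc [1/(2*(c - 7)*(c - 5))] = (6 - c)/(c^4 - 24*c^3 + 214*c^2 - 840*c + 1225)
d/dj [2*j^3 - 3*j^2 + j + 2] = 6*j^2 - 6*j + 1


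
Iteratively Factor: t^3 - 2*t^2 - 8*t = (t - 4)*(t^2 + 2*t) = (t - 4)*(t + 2)*(t)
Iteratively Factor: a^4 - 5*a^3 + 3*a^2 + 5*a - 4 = (a - 4)*(a^3 - a^2 - a + 1) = (a - 4)*(a - 1)*(a^2 - 1) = (a - 4)*(a - 1)*(a + 1)*(a - 1)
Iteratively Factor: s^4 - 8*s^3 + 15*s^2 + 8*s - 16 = (s - 1)*(s^3 - 7*s^2 + 8*s + 16) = (s - 4)*(s - 1)*(s^2 - 3*s - 4) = (s - 4)^2*(s - 1)*(s + 1)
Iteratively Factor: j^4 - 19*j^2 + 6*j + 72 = (j + 4)*(j^3 - 4*j^2 - 3*j + 18) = (j - 3)*(j + 4)*(j^2 - j - 6) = (j - 3)*(j + 2)*(j + 4)*(j - 3)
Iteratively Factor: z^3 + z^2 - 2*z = (z - 1)*(z^2 + 2*z) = z*(z - 1)*(z + 2)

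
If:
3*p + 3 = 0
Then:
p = -1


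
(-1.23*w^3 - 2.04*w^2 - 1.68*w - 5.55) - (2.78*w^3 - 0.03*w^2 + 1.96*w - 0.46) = -4.01*w^3 - 2.01*w^2 - 3.64*w - 5.09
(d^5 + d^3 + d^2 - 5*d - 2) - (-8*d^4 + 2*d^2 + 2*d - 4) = d^5 + 8*d^4 + d^3 - d^2 - 7*d + 2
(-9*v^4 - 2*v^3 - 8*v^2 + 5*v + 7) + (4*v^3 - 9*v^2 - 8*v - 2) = -9*v^4 + 2*v^3 - 17*v^2 - 3*v + 5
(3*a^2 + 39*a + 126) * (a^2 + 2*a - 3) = 3*a^4 + 45*a^3 + 195*a^2 + 135*a - 378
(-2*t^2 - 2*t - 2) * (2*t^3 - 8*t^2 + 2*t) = -4*t^5 + 12*t^4 + 8*t^3 + 12*t^2 - 4*t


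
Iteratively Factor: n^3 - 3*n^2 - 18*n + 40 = (n - 2)*(n^2 - n - 20) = (n - 5)*(n - 2)*(n + 4)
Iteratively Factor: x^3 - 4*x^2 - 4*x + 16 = (x - 4)*(x^2 - 4) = (x - 4)*(x + 2)*(x - 2)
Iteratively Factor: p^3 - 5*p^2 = (p - 5)*(p^2) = p*(p - 5)*(p)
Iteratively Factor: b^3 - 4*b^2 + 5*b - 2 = (b - 2)*(b^2 - 2*b + 1) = (b - 2)*(b - 1)*(b - 1)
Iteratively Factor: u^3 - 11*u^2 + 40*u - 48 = (u - 4)*(u^2 - 7*u + 12) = (u - 4)*(u - 3)*(u - 4)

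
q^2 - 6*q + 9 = (q - 3)^2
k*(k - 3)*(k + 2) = k^3 - k^2 - 6*k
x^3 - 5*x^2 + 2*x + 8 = (x - 4)*(x - 2)*(x + 1)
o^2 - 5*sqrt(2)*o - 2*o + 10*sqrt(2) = (o - 2)*(o - 5*sqrt(2))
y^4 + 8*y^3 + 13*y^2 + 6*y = y*(y + 1)^2*(y + 6)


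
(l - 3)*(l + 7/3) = l^2 - 2*l/3 - 7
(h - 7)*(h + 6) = h^2 - h - 42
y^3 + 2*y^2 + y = y*(y + 1)^2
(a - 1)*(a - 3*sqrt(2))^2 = a^3 - 6*sqrt(2)*a^2 - a^2 + 6*sqrt(2)*a + 18*a - 18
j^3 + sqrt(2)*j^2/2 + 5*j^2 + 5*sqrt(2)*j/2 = j*(j + 5)*(j + sqrt(2)/2)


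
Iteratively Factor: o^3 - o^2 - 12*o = (o + 3)*(o^2 - 4*o) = (o - 4)*(o + 3)*(o)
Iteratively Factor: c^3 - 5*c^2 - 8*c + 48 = (c - 4)*(c^2 - c - 12) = (c - 4)*(c + 3)*(c - 4)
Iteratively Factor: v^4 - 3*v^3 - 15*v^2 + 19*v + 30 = (v + 3)*(v^3 - 6*v^2 + 3*v + 10) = (v - 5)*(v + 3)*(v^2 - v - 2) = (v - 5)*(v - 2)*(v + 3)*(v + 1)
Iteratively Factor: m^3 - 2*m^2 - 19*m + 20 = (m + 4)*(m^2 - 6*m + 5) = (m - 5)*(m + 4)*(m - 1)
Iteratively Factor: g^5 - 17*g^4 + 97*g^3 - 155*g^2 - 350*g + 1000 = (g - 5)*(g^4 - 12*g^3 + 37*g^2 + 30*g - 200) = (g - 5)^2*(g^3 - 7*g^2 + 2*g + 40) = (g - 5)^2*(g - 4)*(g^2 - 3*g - 10) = (g - 5)^3*(g - 4)*(g + 2)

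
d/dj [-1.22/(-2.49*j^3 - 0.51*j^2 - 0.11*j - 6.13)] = (-9.1134*j^2 - 1.2444*j - 0.1342)/(2.49*j^3 + 0.51*j^2 + 0.11*j + 6.13)^2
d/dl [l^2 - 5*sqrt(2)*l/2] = 2*l - 5*sqrt(2)/2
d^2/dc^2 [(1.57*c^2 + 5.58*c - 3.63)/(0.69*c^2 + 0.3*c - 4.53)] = (8.88178419700125e-16*c^4 + 4.663296*c^3 + 19.074636*c^2 + 100.139976*c + 56.256084)/(0.328509*c^6 + 0.42849*c^5 - 6.283899*c^4 - 5.59926*c^3 + 41.255163*c^2 + 18.46881*c - 92.959677)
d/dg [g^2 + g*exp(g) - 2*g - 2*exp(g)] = g*exp(g) + 2*g - exp(g) - 2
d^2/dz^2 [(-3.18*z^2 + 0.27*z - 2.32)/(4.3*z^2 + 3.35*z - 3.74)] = (101.6004*z^3 - 564.22536*z^2 - 174.46476*z - 208.888356)/(79.507*z^6 + 185.8245*z^5 - 62.68755*z^4 - 285.652825*z^3 + 54.52359*z^2 + 140.57538*z - 52.313624)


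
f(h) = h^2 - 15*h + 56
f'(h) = 2*h - 15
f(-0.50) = 63.75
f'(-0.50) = -16.00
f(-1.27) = 76.66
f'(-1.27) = -17.54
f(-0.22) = 59.35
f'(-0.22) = -15.44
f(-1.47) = 80.21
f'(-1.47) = -17.94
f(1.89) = 31.22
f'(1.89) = -11.22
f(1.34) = 37.70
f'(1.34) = -12.32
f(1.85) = 31.67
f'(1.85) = -11.30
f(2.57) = 24.05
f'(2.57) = -9.86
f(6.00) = 2.00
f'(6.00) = -3.00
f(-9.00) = 272.00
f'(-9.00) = -33.00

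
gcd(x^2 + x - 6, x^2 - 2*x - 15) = x + 3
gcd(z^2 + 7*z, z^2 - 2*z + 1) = 1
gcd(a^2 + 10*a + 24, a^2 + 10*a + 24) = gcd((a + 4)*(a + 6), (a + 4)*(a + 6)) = a^2 + 10*a + 24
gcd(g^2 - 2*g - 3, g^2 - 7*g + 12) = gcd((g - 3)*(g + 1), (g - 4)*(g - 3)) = g - 3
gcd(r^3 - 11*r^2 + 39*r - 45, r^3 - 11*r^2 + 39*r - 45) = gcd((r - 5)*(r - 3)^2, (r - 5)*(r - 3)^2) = r^3 - 11*r^2 + 39*r - 45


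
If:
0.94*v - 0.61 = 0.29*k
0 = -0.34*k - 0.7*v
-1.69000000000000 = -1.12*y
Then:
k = -0.82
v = 0.40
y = 1.51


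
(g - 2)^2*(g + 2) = g^3 - 2*g^2 - 4*g + 8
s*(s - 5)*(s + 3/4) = s^3 - 17*s^2/4 - 15*s/4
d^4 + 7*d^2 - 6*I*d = d*(d - 2*I)*(d - I)*(d + 3*I)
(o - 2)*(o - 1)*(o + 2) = o^3 - o^2 - 4*o + 4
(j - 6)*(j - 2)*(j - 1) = j^3 - 9*j^2 + 20*j - 12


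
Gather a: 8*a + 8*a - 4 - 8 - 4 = 16*a - 16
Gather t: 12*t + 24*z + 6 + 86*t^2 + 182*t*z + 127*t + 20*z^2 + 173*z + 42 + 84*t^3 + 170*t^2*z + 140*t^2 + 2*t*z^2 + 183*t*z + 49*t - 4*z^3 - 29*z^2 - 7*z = 84*t^3 + t^2*(170*z + 226) + t*(2*z^2 + 365*z + 188) - 4*z^3 - 9*z^2 + 190*z + 48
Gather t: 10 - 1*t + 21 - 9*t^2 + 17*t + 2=-9*t^2 + 16*t + 33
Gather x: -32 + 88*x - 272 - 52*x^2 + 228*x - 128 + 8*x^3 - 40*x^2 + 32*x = 8*x^3 - 92*x^2 + 348*x - 432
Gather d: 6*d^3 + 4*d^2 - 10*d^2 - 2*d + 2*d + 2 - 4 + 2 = 6*d^3 - 6*d^2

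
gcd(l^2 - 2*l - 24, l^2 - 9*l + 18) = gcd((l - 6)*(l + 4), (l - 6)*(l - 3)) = l - 6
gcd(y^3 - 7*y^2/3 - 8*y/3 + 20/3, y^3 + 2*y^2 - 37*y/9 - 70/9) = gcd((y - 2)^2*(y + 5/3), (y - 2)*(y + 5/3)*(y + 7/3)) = y^2 - y/3 - 10/3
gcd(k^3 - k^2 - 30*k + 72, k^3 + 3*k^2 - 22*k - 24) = k^2 + 2*k - 24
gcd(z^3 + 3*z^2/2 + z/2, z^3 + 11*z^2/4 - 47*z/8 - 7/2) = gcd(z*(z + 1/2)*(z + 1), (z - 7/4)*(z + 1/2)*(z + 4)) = z + 1/2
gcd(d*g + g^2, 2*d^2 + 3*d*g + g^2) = d + g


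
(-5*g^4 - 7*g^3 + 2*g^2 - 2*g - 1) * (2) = -10*g^4 - 14*g^3 + 4*g^2 - 4*g - 2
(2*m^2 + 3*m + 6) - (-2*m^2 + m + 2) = 4*m^2 + 2*m + 4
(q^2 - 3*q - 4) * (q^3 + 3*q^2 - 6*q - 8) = q^5 - 19*q^3 - 2*q^2 + 48*q + 32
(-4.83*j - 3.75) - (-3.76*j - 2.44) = -1.07*j - 1.31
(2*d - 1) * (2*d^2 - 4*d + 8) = 4*d^3 - 10*d^2 + 20*d - 8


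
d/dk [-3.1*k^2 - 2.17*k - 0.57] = -6.2*k - 2.17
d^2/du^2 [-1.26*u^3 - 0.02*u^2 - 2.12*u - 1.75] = -7.56*u - 0.04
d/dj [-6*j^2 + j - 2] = 1 - 12*j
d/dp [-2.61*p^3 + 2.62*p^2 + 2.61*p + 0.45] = -7.83*p^2 + 5.24*p + 2.61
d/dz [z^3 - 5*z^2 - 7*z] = 3*z^2 - 10*z - 7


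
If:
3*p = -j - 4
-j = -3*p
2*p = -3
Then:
No Solution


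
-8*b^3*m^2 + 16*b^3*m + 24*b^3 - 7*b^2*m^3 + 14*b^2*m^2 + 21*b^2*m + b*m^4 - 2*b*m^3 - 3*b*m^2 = (-8*b + m)*(b + m)*(m - 3)*(b*m + b)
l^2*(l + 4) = l^3 + 4*l^2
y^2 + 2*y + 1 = (y + 1)^2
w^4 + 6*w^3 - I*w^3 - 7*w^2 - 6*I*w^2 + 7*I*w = w*(w + 7)*(-I*w + I)*(I*w + 1)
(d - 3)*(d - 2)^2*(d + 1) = d^4 - 6*d^3 + 9*d^2 + 4*d - 12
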